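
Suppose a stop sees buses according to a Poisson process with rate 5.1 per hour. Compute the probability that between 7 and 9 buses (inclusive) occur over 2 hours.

0.3151

Over the interval, μ = 5.1 × 2 = 10.2 (2 hours).
P(7 ≤ N ≤ 9) = Σ_{j=7}^{9} e^(−10.2) · 10.2^j/j! ≈ 0.3151.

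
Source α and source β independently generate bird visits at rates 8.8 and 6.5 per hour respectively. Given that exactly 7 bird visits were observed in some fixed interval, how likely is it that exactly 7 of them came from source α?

0.0208

Given the total, each event is independently from source α with probability p = λ_α/(λ_α+λ_β) = 8.8/15.3 ≈ 0.5752.
So K ~ Binomial(7, 8.8/15.3): P(K = 7) = C(7,7) · (8.8/15.3)^7 · (6.5/15.3)^0 ≈ 0.0208.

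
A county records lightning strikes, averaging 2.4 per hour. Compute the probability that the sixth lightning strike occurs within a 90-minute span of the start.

0.1559

Over the interval, μ = 2.4 × 1.5 = 3.6 (a 90-minute span = 1.5 hours).
The sixth arrival falls in the interval iff at least 6 events occur there: P(S_6 ≤ t) = P(N ≥ 6) = 1 − P(N ≤ 5) ≈ 0.1559.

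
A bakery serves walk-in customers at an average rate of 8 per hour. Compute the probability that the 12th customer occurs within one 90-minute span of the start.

0.5384

Over the interval, μ = 8 × 1.5 = 12 (a 90-minute span = 1.5 hours).
The 12th arrival falls in the interval iff at least 12 events occur there: P(S_12 ≤ t) = P(N ≥ 12) = 1 − P(N ≤ 11) ≈ 0.5384.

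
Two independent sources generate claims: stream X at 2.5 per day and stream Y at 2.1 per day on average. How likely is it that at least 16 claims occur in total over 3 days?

Independent Poisson processes superpose: combined rate λ = 2.5 + 2.1 = 4.6 per day.
Over the interval, μ = 4.6 × 3 = 13.8 (3 days).
P(N ≥ 16) = 1 − P(N ≤ 15) ≈ 0.3110.

0.3110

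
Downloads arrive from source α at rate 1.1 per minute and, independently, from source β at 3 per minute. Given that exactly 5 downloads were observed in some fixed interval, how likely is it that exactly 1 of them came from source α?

0.3845

Given the total, each event is independently from source α with probability p = λ_α/(λ_α+λ_β) = 1.1/4.1 ≈ 0.2683.
So K ~ Binomial(5, 1.1/4.1): P(K = 1) = C(5,1) · (1.1/4.1)^1 · (3/4.1)^4 ≈ 0.3845.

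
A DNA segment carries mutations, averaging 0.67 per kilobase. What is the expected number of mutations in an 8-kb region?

5.36

E[N] = λt = 0.67 × 8 = 5.36 (an 8-kb region = 8 kilobases).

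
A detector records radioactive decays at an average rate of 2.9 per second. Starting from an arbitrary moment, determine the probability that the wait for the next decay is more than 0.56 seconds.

0.1971

The wait for the next event is exponential with rate λ = 2.9 per second.
P(T > 0.56) = e^(−λt) = e^(−2.9 × 0.56) = e^(−1.624) ≈ 0.1971.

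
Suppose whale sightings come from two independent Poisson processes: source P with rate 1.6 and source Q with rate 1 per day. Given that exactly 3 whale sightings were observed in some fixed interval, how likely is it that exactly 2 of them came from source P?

0.4370

Given the total, each event is independently from source P with probability p = λ_P/(λ_P+λ_Q) = 1.6/2.6 ≈ 0.6154.
So K ~ Binomial(3, 1.6/2.6): P(K = 2) = C(3,2) · (1.6/2.6)^2 · (1/2.6)^1 ≈ 0.4370.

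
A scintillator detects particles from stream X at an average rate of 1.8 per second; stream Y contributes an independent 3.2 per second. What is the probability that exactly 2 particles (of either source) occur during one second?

Independent Poisson processes superpose: combined rate λ = 1.8 + 3.2 = 5 per second.
So μ = 5.
P(N = 2) = e^(−5) · 5^2/2! ≈ 0.0842.

0.0842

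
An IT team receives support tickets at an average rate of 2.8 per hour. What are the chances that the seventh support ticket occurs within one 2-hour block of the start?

Over the interval, μ = 2.8 × 2 = 5.6 (a 2-hour block = 2 hours).
The seventh arrival falls in the interval iff at least 7 events occur there: P(S_7 ≤ t) = P(N ≥ 7) = 1 − P(N ≤ 6) ≈ 0.3297.

0.3297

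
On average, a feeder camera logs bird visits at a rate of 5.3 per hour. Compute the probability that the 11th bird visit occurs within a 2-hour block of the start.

0.4916

Over the interval, μ = 5.3 × 2 = 10.6 (a 2-hour block = 2 hours).
The 11th arrival falls in the interval iff at least 11 events occur there: P(S_11 ≤ t) = P(N ≥ 11) = 1 − P(N ≤ 10) ≈ 0.4916.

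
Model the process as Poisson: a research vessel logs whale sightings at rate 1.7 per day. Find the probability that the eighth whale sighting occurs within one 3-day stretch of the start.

0.1440

Over the interval, μ = 1.7 × 3 = 5.1 (a 3-day stretch = 3 days).
The eighth arrival falls in the interval iff at least 8 events occur there: P(S_8 ≤ t) = P(N ≥ 8) = 1 − P(N ≤ 7) ≈ 0.1440.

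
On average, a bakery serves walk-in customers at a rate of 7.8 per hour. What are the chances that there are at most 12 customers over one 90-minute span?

0.6102

Over the interval, μ = 7.8 × 1.5 = 11.7 (a 90-minute span = 1.5 hours).
P(N ≤ 12) = Σ_{j=0}^{12} e^(−μ) μ^j/j! ≈ 0.6102.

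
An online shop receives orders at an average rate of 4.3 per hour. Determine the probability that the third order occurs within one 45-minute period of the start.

Over the interval, μ = 4.3 × 0.75 = 3.225 (a 45-minute period = 0.75 hours).
The third arrival falls in the interval iff at least 3 events occur there: P(S_3 ≤ t) = P(N ≥ 3) = 1 − P(N ≤ 2) ≈ 0.6253.

0.6253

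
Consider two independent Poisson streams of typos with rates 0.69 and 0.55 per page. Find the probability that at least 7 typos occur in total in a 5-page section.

0.4258

Independent Poisson processes superpose: combined rate λ = 0.69 + 0.55 = 1.24 per page.
Over the interval, μ = 1.24 × 5 = 6.2 (a 5-page section = 5 pages).
P(N ≥ 7) = 1 − P(N ≤ 6) ≈ 0.4258.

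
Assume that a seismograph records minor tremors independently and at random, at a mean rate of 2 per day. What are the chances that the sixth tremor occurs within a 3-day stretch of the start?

0.5543

Over the interval, μ = 2 × 3 = 6 (a 3-day stretch = 3 days).
The sixth arrival falls in the interval iff at least 6 events occur there: P(S_6 ≤ t) = P(N ≥ 6) = 1 − P(N ≤ 5) ≈ 0.5543.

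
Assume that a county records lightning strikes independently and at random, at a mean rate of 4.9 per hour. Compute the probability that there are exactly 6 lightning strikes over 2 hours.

0.0682

Over the interval, μ = 4.9 × 2 = 9.8 (2 hours).
P(N = 6) = e^(−μ) μ^6/6! = e^(−9.8) · 9.8^6/720 ≈ 0.0682.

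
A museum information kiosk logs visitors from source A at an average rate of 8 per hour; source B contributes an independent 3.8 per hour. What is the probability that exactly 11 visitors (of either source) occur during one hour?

Independent Poisson processes superpose: combined rate λ = 8 + 3.8 = 11.8 per hour.
So μ = 11.8.
P(N = 11) = e^(−11.8) · 11.8^11/11! ≈ 0.1161.

0.1161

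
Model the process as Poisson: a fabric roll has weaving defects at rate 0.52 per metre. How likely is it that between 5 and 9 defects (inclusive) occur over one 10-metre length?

Over the interval, μ = 0.52 × 10 = 5.2 (a 10-metre length = 10 metres).
P(5 ≤ N ≤ 9) = Σ_{j=5}^{9} e^(−5.2) · 5.2^j/j! ≈ 0.5542.

0.5542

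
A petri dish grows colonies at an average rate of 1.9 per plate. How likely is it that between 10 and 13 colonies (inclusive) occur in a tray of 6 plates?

Over the interval, μ = 1.9 × 6 = 11.4 (a tray of 6 plates = 6 plates).
P(10 ≤ N ≤ 13) = Σ_{j=10}^{13} e^(−11.4) · 11.4^j/j! ≈ 0.4443.

0.4443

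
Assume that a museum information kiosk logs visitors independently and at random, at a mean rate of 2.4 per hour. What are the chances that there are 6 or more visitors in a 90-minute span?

Over the interval, μ = 2.4 × 1.5 = 3.6 (a 90-minute span = 1.5 hours).
P(N ≥ 6) = 1 − P(N ≤ 5) = 1 − Σ_{j=0}^{5} e^(−μ) μ^j/j! ≈ 0.1559.

0.1559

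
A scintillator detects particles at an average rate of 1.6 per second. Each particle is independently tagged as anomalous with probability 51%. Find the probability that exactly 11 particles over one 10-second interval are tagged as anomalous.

Thinning: the particles that are tagged as anomalous themselves form a Poisson process with rate 0.51 × 1.6 = 0.816 per second.
Over the interval, μ = 0.816 × 10 = 8.16 (a 10-second interval = 10 seconds).
P(N = 11) = e^(−8.16) · 8.16^11/11! ≈ 0.0765.

0.0765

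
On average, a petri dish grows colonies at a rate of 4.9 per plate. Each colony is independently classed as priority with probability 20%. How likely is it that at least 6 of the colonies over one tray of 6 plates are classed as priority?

Thinning: the colonies that are classed as priority themselves form a Poisson process with rate 0.2 × 4.9 = 0.98 per plate.
Over the interval, μ = 0.98 × 6 = 5.88 (a tray of 6 plates = 6 plates).
P(N ≥ 6) = 1 − P(N ≤ 5) ≈ 0.5349.

0.5349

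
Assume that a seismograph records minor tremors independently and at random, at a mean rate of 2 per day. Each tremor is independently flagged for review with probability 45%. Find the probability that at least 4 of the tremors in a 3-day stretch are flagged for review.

Thinning: the tremors that are flagged for review themselves form a Poisson process with rate 0.45 × 2 = 0.9 per day.
Over the interval, μ = 0.9 × 3 = 2.7 (a 3-day stretch = 3 days).
P(N ≥ 4) = 1 − P(N ≤ 3) ≈ 0.2859.

0.2859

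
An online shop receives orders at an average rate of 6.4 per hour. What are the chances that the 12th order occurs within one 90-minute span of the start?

0.2588

Over the interval, μ = 6.4 × 1.5 = 9.6 (a 90-minute span = 1.5 hours).
The 12th arrival falls in the interval iff at least 12 events occur there: P(S_12 ≤ t) = P(N ≥ 12) = 1 − P(N ≤ 11) ≈ 0.2588.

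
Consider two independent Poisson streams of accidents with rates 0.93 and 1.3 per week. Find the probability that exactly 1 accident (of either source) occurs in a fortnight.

0.0516

Independent Poisson processes superpose: combined rate λ = 0.93 + 1.3 = 2.23 per week.
Over the interval, μ = 2.23 × 2 = 4.46 (a fortnight = 2 weeks).
P(N = 1) = e^(−4.46) · 4.46^1/1! ≈ 0.0516.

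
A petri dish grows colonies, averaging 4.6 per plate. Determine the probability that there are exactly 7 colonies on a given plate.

With mean μ = 4.6 per plate,
P(N = 7) = e^(−μ) μ^7/7! = e^(−4.6) · 4.6^7/5040 ≈ 0.0869.

0.0869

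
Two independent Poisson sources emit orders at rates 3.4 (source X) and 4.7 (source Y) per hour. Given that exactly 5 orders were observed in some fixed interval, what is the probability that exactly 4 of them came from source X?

0.0901

Given the total, each event is independently from source X with probability p = λ_X/(λ_X+λ_Y) = 3.4/8.1 ≈ 0.4198.
So K ~ Binomial(5, 3.4/8.1): P(K = 4) = C(5,4) · (3.4/8.1)^4 · (4.7/8.1)^1 ≈ 0.0901.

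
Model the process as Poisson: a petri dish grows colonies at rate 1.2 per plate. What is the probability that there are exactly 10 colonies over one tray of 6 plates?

0.0770

Over the interval, μ = 1.2 × 6 = 7.2 (a tray of 6 plates = 6 plates).
P(N = 10) = e^(−μ) μ^10/10! = e^(−7.2) · 7.2^10/3628800 ≈ 0.0770.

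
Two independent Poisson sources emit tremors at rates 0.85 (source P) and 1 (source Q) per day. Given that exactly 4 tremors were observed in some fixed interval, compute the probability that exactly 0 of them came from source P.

Given the total, each event is independently from source P with probability p = λ_P/(λ_P+λ_Q) = 0.85/1.85 ≈ 0.4595.
So K ~ Binomial(4, 0.85/1.85): P(K = 0) = C(4,0) · (0.85/1.85)^0 · (1/1.85)^4 ≈ 0.0854.

0.0854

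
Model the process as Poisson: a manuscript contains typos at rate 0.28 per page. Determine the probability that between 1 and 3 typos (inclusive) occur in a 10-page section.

0.6311

Over the interval, μ = 0.28 × 10 = 2.8 (a 10-page section = 10 pages).
P(1 ≤ N ≤ 3) = Σ_{j=1}^{3} e^(−2.8) · 2.8^j/j! ≈ 0.6311.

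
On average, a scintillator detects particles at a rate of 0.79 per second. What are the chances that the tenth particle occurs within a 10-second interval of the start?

Over the interval, μ = 0.79 × 10 = 7.9 (a 10-second interval = 10 seconds).
The tenth arrival falls in the interval iff at least 10 events occur there: P(S_10 ≤ t) = P(N ≥ 10) = 1 − P(N ≤ 9) ≈ 0.2710.

0.2710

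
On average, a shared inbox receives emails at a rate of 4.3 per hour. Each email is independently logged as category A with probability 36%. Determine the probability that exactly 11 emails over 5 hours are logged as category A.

Thinning: the emails that are logged as category A themselves form a Poisson process with rate 0.36 × 4.3 = 1.548 per hour.
Over the interval, μ = 1.548 × 5 = 7.74 (5 hours).
P(N = 11) = e^(−7.74) · 7.74^11/11! ≈ 0.0651.

0.0651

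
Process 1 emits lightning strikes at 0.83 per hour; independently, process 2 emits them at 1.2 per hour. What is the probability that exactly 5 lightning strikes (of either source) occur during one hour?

0.0377

Independent Poisson processes superpose: combined rate λ = 0.83 + 1.2 = 2.03 per hour.
So μ = 2.03.
P(N = 5) = e^(−2.03) · 2.03^5/5! ≈ 0.0377.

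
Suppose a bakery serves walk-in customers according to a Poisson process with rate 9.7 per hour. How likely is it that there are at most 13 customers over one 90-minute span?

Over the interval, μ = 9.7 × 1.5 = 14.55 (a 90-minute span = 1.5 hours).
P(N ≤ 13) = Σ_{j=0}^{13} e^(−μ) μ^j/j! ≈ 0.4075.

0.4075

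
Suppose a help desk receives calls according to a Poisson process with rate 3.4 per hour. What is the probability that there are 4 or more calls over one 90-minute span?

0.7487

Over the interval, μ = 3.4 × 1.5 = 5.1 (a 90-minute span = 1.5 hours).
P(N ≥ 4) = 1 − P(N ≤ 3) = 1 − Σ_{j=0}^{3} e^(−μ) μ^j/j! ≈ 0.7487.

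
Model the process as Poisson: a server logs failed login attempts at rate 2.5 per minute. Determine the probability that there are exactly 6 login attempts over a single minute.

0.0278

With mean μ = 2.5 per minute,
P(N = 6) = e^(−μ) μ^6/6! = e^(−2.5) · 2.5^6/720 ≈ 0.0278.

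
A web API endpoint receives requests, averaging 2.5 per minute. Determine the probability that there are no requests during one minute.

With mean μ = 2.5 per minute,
P(N = 0) = e^(−μ) μ^0/0! = e^(−2.5) · 2.5^0/1 ≈ 0.0821.

0.0821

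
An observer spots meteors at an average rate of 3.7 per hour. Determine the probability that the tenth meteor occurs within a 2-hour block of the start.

Over the interval, μ = 3.7 × 2 = 7.4 (a 2-hour block = 2 hours).
The tenth arrival falls in the interval iff at least 10 events occur there: P(S_10 ≤ t) = P(N ≥ 10) = 1 − P(N ≤ 9) ≈ 0.2123.

0.2123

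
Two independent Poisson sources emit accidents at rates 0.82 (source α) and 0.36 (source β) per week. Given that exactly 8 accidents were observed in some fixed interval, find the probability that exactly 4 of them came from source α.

0.1414

Given the total, each event is independently from source α with probability p = λ_α/(λ_α+λ_β) = 0.82/1.18 ≈ 0.6949.
So K ~ Binomial(8, 0.82/1.18): P(K = 4) = C(8,4) · (0.82/1.18)^4 · (0.36/1.18)^4 ≈ 0.1414.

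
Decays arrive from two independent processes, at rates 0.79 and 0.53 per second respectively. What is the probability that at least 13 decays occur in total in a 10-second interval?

Independent Poisson processes superpose: combined rate λ = 0.79 + 0.53 = 1.32 per second.
Over the interval, μ = 1.32 × 10 = 13.2 (a 10-second interval = 10 seconds).
P(N ≥ 13) = 1 − P(N ≤ 12) ≈ 0.5587.

0.5587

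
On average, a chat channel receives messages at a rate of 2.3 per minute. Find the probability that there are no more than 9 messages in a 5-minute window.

Over the interval, μ = 2.3 × 5 = 11.5 (a 5-minute window = 5 minutes).
P(N ≤ 9) = Σ_{j=0}^{9} e^(−μ) μ^j/j! ≈ 0.2888.

0.2888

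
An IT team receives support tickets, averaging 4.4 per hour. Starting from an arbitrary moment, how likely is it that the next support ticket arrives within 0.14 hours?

0.4599

Inter-arrival times are exponential with rate λ = 4.4 per hour.
P(T ≤ 0.14) = 1 − e^(−λt) = 1 − e^(−4.4 × 0.14) = 1 − e^(−0.616) ≈ 0.4599.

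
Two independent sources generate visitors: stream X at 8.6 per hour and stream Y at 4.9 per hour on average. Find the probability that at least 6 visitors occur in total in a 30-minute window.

0.6662

Independent Poisson processes superpose: combined rate λ = 8.6 + 4.9 = 13.5 per hour.
Over the interval, μ = 13.5 × 0.5 = 6.75 (a 30-minute window = 0.5 hours).
P(N ≥ 6) = 1 − P(N ≤ 5) ≈ 0.6662.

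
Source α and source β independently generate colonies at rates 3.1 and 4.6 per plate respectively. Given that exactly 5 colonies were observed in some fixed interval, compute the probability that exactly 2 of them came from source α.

Given the total, each event is independently from source α with probability p = λ_α/(λ_α+λ_β) = 3.1/7.7 ≈ 0.4026.
So K ~ Binomial(5, 3.1/7.7): P(K = 2) = C(5,2) · (3.1/7.7)^2 · (4.6/7.7)^3 ≈ 0.3456.

0.3456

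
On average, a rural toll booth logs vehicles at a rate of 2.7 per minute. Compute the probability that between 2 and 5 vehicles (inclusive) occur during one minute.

0.6946

With mean μ = 2.7 per minute,
P(2 ≤ N ≤ 5) = Σ_{j=2}^{5} e^(−2.7) · 2.7^j/j! ≈ 0.6946.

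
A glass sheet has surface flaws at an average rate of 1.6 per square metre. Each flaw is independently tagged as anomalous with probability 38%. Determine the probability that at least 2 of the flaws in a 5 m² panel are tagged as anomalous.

0.8067

Thinning: the flaws that are tagged as anomalous themselves form a Poisson process with rate 0.38 × 1.6 = 0.608 per square metre.
Over the interval, μ = 0.608 × 5 = 3.04 (a 5 m² panel = 5 square metres).
P(N ≥ 2) = 1 − P(N ≤ 1) ≈ 0.8067.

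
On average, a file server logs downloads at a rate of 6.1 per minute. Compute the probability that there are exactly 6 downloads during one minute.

0.1605

With mean μ = 6.1 per minute,
P(N = 6) = e^(−μ) μ^6/6! = e^(−6.1) · 6.1^6/720 ≈ 0.1605.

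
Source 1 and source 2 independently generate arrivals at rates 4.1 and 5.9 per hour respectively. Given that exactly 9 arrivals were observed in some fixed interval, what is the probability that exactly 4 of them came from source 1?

0.2545

Given the total, each event is independently from source 1 with probability p = λ_1/(λ_1+λ_2) = 4.1/10 = 0.4100.
So K ~ Binomial(9, 4.1/10): P(K = 4) = C(9,4) · (4.1/10)^4 · (5.9/10)^5 ≈ 0.2545.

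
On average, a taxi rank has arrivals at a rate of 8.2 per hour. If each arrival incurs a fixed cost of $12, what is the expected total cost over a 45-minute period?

E[N] = 8.2 × 0.75 = 6.15 (a 45-minute period = 0.75 hours); E[cost] = 6.15 × $12 = $73.8.

$73.8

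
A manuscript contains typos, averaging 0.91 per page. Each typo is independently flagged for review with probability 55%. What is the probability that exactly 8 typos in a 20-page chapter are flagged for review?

Thinning: the typos that are flagged for review themselves form a Poisson process with rate 0.55 × 0.91 = 0.5005 per page.
Over the interval, μ = 0.5005 × 20 = 10.01 (a 20-page chapter = 20 pages).
P(N = 8) = e^(−10.01) · 10.01^8/8! ≈ 0.1124.

0.1124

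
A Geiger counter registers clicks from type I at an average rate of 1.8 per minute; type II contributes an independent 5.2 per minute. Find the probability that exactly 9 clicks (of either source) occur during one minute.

Independent Poisson processes superpose: combined rate λ = 1.8 + 5.2 = 7 per minute.
So μ = 7.
P(N = 9) = e^(−7) · 7^9/9! ≈ 0.1014.

0.1014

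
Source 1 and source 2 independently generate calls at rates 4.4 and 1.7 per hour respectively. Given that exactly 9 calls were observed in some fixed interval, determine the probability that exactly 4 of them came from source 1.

Given the total, each event is independently from source 1 with probability p = λ_1/(λ_1+λ_2) = 4.4/6.1 ≈ 0.7213.
So K ~ Binomial(9, 4.4/6.1): P(K = 4) = C(9,4) · (4.4/6.1)^4 · (1.7/6.1)^5 ≈ 0.0573.

0.0573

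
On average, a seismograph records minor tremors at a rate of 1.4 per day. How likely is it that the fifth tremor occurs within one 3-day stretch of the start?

0.4102

Over the interval, μ = 1.4 × 3 = 4.2 (a 3-day stretch = 3 days).
The fifth arrival falls in the interval iff at least 5 events occur there: P(S_5 ≤ t) = P(N ≥ 5) = 1 − P(N ≤ 4) ≈ 0.4102.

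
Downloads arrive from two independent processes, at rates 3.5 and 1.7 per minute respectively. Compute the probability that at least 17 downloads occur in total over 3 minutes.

0.3944

Independent Poisson processes superpose: combined rate λ = 3.5 + 1.7 = 5.2 per minute.
Over the interval, μ = 5.2 × 3 = 15.6 (3 minutes).
P(N ≥ 17) = 1 − P(N ≤ 16) ≈ 0.3944.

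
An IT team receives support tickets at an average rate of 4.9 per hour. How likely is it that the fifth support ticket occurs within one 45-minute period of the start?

Over the interval, μ = 4.9 × 0.75 = 3.675 (a 45-minute period = 0.75 hours).
The fifth arrival falls in the interval iff at least 5 events occur there: P(S_5 ≤ t) = P(N ≥ 5) = 1 − P(N ≤ 4) ≈ 0.3080.

0.3080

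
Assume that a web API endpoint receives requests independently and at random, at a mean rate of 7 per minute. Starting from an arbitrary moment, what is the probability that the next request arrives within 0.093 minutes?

0.4785

Inter-arrival times are exponential with rate λ = 7 per minute.
P(T ≤ 0.093) = 1 − e^(−λt) = 1 − e^(−7 × 0.093) = 1 − e^(−0.651) ≈ 0.4785.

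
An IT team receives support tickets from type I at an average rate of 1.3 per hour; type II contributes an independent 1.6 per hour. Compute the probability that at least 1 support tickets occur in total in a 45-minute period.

Independent Poisson processes superpose: combined rate λ = 1.3 + 1.6 = 2.9 per hour.
Over the interval, μ = 2.9 × 0.75 = 2.175 (a 45-minute period = 0.75 hours).
P(N ≥ 1) = 1 − P(N ≤ 0) ≈ 0.8864.

0.8864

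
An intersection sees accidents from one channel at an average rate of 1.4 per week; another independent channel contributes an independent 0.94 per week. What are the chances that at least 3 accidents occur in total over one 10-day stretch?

0.6491

Independent Poisson processes superpose: combined rate λ = 1.4 + 0.94 = 2.34 per week.
Over the interval, μ = 2.34 × 10/7 ≈ 3.34286 (a 10-day stretch = 10/7 weeks).
P(N ≥ 3) = 1 − P(N ≤ 2) ≈ 0.6491.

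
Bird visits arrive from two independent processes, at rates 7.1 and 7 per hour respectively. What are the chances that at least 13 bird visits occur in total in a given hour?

0.6513

Independent Poisson processes superpose: combined rate λ = 7.1 + 7 = 14.1 per hour.
So μ = 14.1.
P(N ≥ 13) = 1 − P(N ≤ 12) ≈ 0.6513.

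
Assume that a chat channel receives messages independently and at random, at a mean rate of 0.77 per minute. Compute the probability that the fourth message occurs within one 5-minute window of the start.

0.5367

Over the interval, μ = 0.77 × 5 = 3.85 (a 5-minute window = 5 minutes).
The fourth arrival falls in the interval iff at least 4 events occur there: P(S_4 ≤ t) = P(N ≥ 4) = 1 − P(N ≤ 3) ≈ 0.5367.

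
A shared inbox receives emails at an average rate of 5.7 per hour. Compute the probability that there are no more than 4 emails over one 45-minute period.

0.5753

Over the interval, μ = 5.7 × 0.75 = 4.275 (a 45-minute period = 0.75 hours).
P(N ≤ 4) = Σ_{j=0}^{4} e^(−μ) μ^j/j! ≈ 0.5753.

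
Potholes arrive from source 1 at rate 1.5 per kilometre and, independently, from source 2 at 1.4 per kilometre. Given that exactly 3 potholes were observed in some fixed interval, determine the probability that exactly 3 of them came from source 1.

0.1384

Given the total, each event is independently from source 1 with probability p = λ_1/(λ_1+λ_2) = 1.5/2.9 ≈ 0.5172.
So K ~ Binomial(3, 1.5/2.9): P(K = 3) = C(3,3) · (1.5/2.9)^3 · (1.4/2.9)^0 ≈ 0.1384.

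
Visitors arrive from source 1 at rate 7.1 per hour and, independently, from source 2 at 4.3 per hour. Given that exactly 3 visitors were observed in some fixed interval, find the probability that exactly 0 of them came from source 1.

Given the total, each event is independently from source 1 with probability p = λ_1/(λ_1+λ_2) = 7.1/11.4 ≈ 0.6228.
So K ~ Binomial(3, 7.1/11.4): P(K = 0) = C(3,0) · (7.1/11.4)^0 · (4.3/11.4)^3 ≈ 0.0537.

0.0537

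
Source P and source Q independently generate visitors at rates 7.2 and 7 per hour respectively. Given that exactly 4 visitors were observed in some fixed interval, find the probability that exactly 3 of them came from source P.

Given the total, each event is independently from source P with probability p = λ_P/(λ_P+λ_Q) = 7.2/14.2 ≈ 0.5070.
So K ~ Binomial(4, 7.2/14.2): P(K = 3) = C(4,3) · (7.2/14.2)^3 · (7/14.2)^1 ≈ 0.2570.

0.2570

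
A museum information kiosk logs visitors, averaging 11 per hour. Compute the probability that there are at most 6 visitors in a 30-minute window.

Over the interval, μ = 11 × 0.5 = 5.5 (a 30-minute window = 0.5 hours).
P(N ≤ 6) = Σ_{j=0}^{6} e^(−μ) μ^j/j! ≈ 0.6860.

0.6860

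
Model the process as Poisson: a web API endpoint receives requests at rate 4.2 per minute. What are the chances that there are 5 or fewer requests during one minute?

With mean μ = 4.2 per minute,
P(N ≤ 5) = Σ_{j=0}^{5} e^(−μ) μ^j/j! ≈ 0.7531.

0.7531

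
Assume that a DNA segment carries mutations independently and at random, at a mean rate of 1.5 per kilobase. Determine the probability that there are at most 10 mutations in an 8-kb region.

Over the interval, μ = 1.5 × 8 = 12 (an 8-kb region = 8 kilobases).
P(N ≤ 10) = Σ_{j=0}^{10} e^(−μ) μ^j/j! ≈ 0.3472.

0.3472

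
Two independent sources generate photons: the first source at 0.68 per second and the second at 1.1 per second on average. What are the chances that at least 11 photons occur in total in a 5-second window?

0.2822

Independent Poisson processes superpose: combined rate λ = 0.68 + 1.1 = 1.78 per second.
Over the interval, μ = 1.78 × 5 = 8.9 (a 5-second window = 5 seconds).
P(N ≥ 11) = 1 − P(N ≤ 10) ≈ 0.2822.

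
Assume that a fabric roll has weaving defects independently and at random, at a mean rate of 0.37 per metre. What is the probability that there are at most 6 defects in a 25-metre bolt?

0.1849

Over the interval, μ = 0.37 × 25 = 9.25 (a 25-metre bolt = 25 metres).
P(N ≤ 6) = Σ_{j=0}^{6} e^(−μ) μ^j/j! ≈ 0.1849.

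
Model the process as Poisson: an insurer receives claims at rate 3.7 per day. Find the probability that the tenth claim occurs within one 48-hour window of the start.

0.2123

Over the interval, μ = 3.7 × 2 = 7.4 (a 48-hour window = 2 days).
The tenth arrival falls in the interval iff at least 10 events occur there: P(S_10 ≤ t) = P(N ≥ 10) = 1 − P(N ≤ 9) ≈ 0.2123.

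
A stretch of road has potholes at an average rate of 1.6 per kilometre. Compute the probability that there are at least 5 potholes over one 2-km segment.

Over the interval, μ = 1.6 × 2 = 3.2 (a 2-km segment = 2 kilometres).
P(N ≥ 5) = 1 − P(N ≤ 4) = 1 − Σ_{j=0}^{4} e^(−μ) μ^j/j! ≈ 0.2194.

0.2194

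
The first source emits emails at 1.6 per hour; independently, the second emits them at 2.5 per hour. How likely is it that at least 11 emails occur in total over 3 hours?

Independent Poisson processes superpose: combined rate λ = 1.6 + 2.5 = 4.1 per hour.
Over the interval, μ = 4.1 × 3 = 12.3 (3 hours).
P(N ≥ 11) = 1 − P(N ≤ 10) ≈ 0.6834.

0.6834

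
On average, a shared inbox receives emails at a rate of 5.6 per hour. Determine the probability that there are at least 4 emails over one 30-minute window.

Over the interval, μ = 5.6 × 0.5 = 2.8 (a 30-minute window = 0.5 hours).
P(N ≥ 4) = 1 − P(N ≤ 3) = 1 − Σ_{j=0}^{3} e^(−μ) μ^j/j! ≈ 0.3081.

0.3081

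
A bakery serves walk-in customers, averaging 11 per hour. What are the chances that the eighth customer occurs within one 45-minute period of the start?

0.5814

Over the interval, μ = 11 × 0.75 = 8.25 (a 45-minute period = 0.75 hours).
The eighth arrival falls in the interval iff at least 8 events occur there: P(S_8 ≤ t) = P(N ≥ 8) = 1 − P(N ≤ 7) ≈ 0.5814.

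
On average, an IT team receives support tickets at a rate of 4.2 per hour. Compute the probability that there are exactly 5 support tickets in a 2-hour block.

Over the interval, μ = 4.2 × 2 = 8.4 (a 2-hour block = 2 hours).
P(N = 5) = e^(−μ) μ^5/5! = e^(−8.4) · 8.4^5/120 ≈ 0.0784.

0.0784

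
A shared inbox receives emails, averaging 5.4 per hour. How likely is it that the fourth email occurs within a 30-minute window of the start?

0.2859

Over the interval, μ = 5.4 × 0.5 = 2.7 (a 30-minute window = 0.5 hours).
The fourth arrival falls in the interval iff at least 4 events occur there: P(S_4 ≤ t) = P(N ≥ 4) = 1 − P(N ≤ 3) ≈ 0.2859.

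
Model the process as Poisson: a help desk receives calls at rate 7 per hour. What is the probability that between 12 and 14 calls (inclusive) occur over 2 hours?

Over the interval, μ = 7 × 2 = 14 (2 hours).
P(12 ≤ N ≤ 14) = Σ_{j=12}^{14} e^(−14) · 14^j/j! ≈ 0.3104.

0.3104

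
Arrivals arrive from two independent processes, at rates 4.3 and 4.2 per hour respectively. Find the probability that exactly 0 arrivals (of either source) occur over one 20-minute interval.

0.0588

Independent Poisson processes superpose: combined rate λ = 4.3 + 4.2 = 8.5 per hour.
Over the interval, μ = 8.5 × 1/3 ≈ 2.83333 (a 20-minute interval = 1/3 hours).
P(N = 0) = e^(−2.83333) · 2.83333^0/0! ≈ 0.0588.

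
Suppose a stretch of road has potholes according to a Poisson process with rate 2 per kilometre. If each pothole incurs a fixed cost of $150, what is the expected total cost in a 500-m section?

E[N] = 2 × 0.5 = 1 (a 500-m section = 0.5 kilometres); E[cost] = 1 × $150 = $150.

$150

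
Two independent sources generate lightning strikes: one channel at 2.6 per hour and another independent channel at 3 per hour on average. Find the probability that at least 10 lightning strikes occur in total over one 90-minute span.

0.3341

Independent Poisson processes superpose: combined rate λ = 2.6 + 3 = 5.6 per hour.
Over the interval, μ = 5.6 × 1.5 = 8.4 (a 90-minute span = 1.5 hours).
P(N ≥ 10) = 1 − P(N ≤ 9) ≈ 0.3341.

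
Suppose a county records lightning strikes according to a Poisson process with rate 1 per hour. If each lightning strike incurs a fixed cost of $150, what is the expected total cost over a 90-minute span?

E[N] = 1 × 1.5 = 1.5 (a 90-minute span = 1.5 hours); E[cost] = 1.5 × $150 = $225.

$225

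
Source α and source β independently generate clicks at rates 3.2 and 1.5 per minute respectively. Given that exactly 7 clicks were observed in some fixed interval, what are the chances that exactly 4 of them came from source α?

0.2445

Given the total, each event is independently from source α with probability p = λ_α/(λ_α+λ_β) = 3.2/4.7 ≈ 0.6809.
So K ~ Binomial(7, 3.2/4.7): P(K = 4) = C(7,4) · (3.2/4.7)^4 · (1.5/4.7)^3 ≈ 0.2445.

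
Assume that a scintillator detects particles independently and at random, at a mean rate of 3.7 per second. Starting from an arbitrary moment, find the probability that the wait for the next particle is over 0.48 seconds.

The wait for the next event is exponential with rate λ = 3.7 per second.
P(T > 0.48) = e^(−λt) = e^(−3.7 × 0.48) = e^(−1.776) ≈ 0.1693.

0.1693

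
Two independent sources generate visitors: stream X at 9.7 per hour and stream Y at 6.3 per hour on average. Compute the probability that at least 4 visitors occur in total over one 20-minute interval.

0.7787

Independent Poisson processes superpose: combined rate λ = 9.7 + 6.3 = 16 per hour.
Over the interval, μ = 16 × 1/3 ≈ 5.33333 (a 20-minute interval = 1/3 hours).
P(N ≥ 4) = 1 − P(N ≤ 3) ≈ 0.7787.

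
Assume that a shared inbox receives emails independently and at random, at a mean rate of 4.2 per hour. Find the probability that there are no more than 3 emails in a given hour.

0.3954

With mean μ = 4.2 per hour,
P(N ≤ 3) = Σ_{j=0}^{3} e^(−μ) μ^j/j! ≈ 0.3954.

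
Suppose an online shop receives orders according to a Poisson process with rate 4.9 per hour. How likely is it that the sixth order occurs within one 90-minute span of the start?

Over the interval, μ = 4.9 × 1.5 = 7.35 (a 90-minute span = 1.5 hours).
The sixth arrival falls in the interval iff at least 6 events occur there: P(S_6 ≤ t) = P(N ≥ 6) = 1 − P(N ≤ 5) ≈ 0.7417.

0.7417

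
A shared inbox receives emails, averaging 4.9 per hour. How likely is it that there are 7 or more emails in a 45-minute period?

Over the interval, μ = 4.9 × 0.75 = 3.675 (a 45-minute period = 0.75 hours).
P(N ≥ 7) = 1 − P(N ≤ 6) = 1 − Σ_{j=0}^{6} e^(−μ) μ^j/j! ≈ 0.0796.

0.0796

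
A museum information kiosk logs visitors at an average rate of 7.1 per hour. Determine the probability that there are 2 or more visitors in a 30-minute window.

0.8693

Over the interval, μ = 7.1 × 0.5 = 3.55 (a 30-minute window = 0.5 hours).
P(N ≥ 2) = 1 − P(N ≤ 1) = 1 − Σ_{j=0}^{1} e^(−μ) μ^j/j! ≈ 0.8693.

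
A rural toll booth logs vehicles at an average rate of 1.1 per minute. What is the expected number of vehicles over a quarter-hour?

16.5

E[N] = λt = 1.1 × 15 = 16.5 (a quarter-hour = 15 minutes).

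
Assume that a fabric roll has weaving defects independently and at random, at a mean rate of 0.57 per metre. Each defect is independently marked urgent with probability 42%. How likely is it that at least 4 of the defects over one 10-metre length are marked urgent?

0.2200

Thinning: the defects that are marked urgent themselves form a Poisson process with rate 0.42 × 0.57 = 0.2394 per metre.
Over the interval, μ = 0.2394 × 10 = 2.394 (a 10-metre length = 10 metres).
P(N ≥ 4) = 1 − P(N ≤ 3) ≈ 0.2200.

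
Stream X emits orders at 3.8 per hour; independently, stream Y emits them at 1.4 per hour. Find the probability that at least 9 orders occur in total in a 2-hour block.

0.7104

Independent Poisson processes superpose: combined rate λ = 3.8 + 1.4 = 5.2 per hour.
Over the interval, μ = 5.2 × 2 = 10.4 (a 2-hour block = 2 hours).
P(N ≥ 9) = 1 − P(N ≤ 8) ≈ 0.7104.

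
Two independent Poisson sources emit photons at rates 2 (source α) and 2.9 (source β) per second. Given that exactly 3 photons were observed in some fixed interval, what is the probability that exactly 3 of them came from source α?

0.0680

Given the total, each event is independently from source α with probability p = λ_α/(λ_α+λ_β) = 2/4.9 ≈ 0.4082.
So K ~ Binomial(3, 2/4.9): P(K = 3) = C(3,3) · (2/4.9)^3 · (2.9/4.9)^0 ≈ 0.0680.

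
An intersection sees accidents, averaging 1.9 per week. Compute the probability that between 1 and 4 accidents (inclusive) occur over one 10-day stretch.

0.7945

Over the interval, μ = 1.9 × 10/7 ≈ 2.71429 (a 10-day stretch = 10/7 weeks).
P(1 ≤ N ≤ 4) = Σ_{j=1}^{4} e^(−2.71429) · 2.71429^j/j! ≈ 0.7945.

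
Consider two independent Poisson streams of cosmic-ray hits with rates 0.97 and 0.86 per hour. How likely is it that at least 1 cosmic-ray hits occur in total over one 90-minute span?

Independent Poisson processes superpose: combined rate λ = 0.97 + 0.86 = 1.83 per hour.
Over the interval, μ = 1.83 × 1.5 = 2.745 (a 90-minute span = 1.5 hours).
P(N ≥ 1) = 1 − P(N ≤ 0) ≈ 0.9358.

0.9358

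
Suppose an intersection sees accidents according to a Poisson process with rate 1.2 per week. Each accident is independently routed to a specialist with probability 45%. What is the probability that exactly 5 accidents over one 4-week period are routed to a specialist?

Thinning: the accidents that are routed to a specialist themselves form a Poisson process with rate 0.45 × 1.2 = 0.54 per week.
Over the interval, μ = 0.54 × 4 = 2.16 (a 4-week period = 4 weeks).
P(N = 5) = e^(−2.16) · 2.16^5/5! ≈ 0.0452.

0.0452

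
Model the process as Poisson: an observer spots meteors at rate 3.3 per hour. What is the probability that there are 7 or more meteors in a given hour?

0.0510

With mean μ = 3.3 per hour,
P(N ≥ 7) = 1 − P(N ≤ 6) = 1 − Σ_{j=0}^{6} e^(−μ) μ^j/j! ≈ 0.0510.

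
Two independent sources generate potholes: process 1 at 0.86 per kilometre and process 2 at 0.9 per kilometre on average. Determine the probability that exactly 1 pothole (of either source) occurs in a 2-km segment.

Independent Poisson processes superpose: combined rate λ = 0.86 + 0.9 = 1.76 per kilometre.
Over the interval, μ = 1.76 × 2 = 3.52 (a 2-km segment = 2 kilometres).
P(N = 1) = e^(−3.52) · 3.52^1/1! ≈ 0.1042.

0.1042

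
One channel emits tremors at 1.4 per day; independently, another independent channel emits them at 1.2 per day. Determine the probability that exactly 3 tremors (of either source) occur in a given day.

0.2176

Independent Poisson processes superpose: combined rate λ = 1.4 + 1.2 = 2.6 per day.
So μ = 2.6.
P(N = 3) = e^(−2.6) · 2.6^3/3! ≈ 0.2176.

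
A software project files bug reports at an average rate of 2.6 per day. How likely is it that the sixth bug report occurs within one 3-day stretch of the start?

0.7897

Over the interval, μ = 2.6 × 3 = 7.8 (a 3-day stretch = 3 days).
The sixth arrival falls in the interval iff at least 6 events occur there: P(S_6 ≤ t) = P(N ≥ 6) = 1 − P(N ≤ 5) ≈ 0.7897.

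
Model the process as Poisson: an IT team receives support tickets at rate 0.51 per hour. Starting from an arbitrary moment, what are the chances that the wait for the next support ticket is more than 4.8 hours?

0.0865

The wait for the next event is exponential with rate λ = 0.51 per hour.
P(T > 4.8) = e^(−λt) = e^(−0.51 × 4.8) = e^(−2.448) ≈ 0.0865.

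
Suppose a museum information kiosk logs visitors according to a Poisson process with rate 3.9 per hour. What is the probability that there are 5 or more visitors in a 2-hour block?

0.8883

Over the interval, μ = 3.9 × 2 = 7.8 (a 2-hour block = 2 hours).
P(N ≥ 5) = 1 − P(N ≤ 4) = 1 − Σ_{j=0}^{4} e^(−μ) μ^j/j! ≈ 0.8883.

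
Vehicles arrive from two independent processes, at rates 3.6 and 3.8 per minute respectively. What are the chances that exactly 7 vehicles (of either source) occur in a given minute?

0.1474

Independent Poisson processes superpose: combined rate λ = 3.6 + 3.8 = 7.4 per minute.
So μ = 7.4.
P(N = 7) = e^(−7.4) · 7.4^7/7! ≈ 0.1474.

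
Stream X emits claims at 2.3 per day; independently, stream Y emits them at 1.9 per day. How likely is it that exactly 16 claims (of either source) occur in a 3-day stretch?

0.0650

Independent Poisson processes superpose: combined rate λ = 2.3 + 1.9 = 4.2 per day.
Over the interval, μ = 4.2 × 3 = 12.6 (a 3-day stretch = 3 days).
P(N = 16) = e^(−12.6) · 12.6^16/16! ≈ 0.0650.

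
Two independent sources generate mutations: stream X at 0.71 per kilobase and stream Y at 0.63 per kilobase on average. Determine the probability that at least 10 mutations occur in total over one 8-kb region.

0.6283

Independent Poisson processes superpose: combined rate λ = 0.71 + 0.63 = 1.34 per kilobase.
Over the interval, μ = 1.34 × 8 = 10.72 (an 8-kb region = 8 kilobases).
P(N ≥ 10) = 1 − P(N ≤ 9) ≈ 0.6283.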